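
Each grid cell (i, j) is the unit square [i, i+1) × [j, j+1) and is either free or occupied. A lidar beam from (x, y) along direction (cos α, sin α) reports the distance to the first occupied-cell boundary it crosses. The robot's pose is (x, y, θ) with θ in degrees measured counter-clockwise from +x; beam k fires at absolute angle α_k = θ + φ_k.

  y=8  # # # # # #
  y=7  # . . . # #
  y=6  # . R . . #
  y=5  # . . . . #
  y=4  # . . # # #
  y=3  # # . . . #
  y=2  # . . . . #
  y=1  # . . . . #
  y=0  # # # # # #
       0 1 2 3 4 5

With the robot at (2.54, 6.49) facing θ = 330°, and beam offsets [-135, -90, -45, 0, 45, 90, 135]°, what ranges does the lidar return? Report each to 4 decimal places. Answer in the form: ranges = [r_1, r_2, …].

ranges = [1.5943, 2.8752, 1.7773, 2.8406, 1.9705, 1.7436, 1.5633]

beam 1: φ=-135°, α=195°
  dir = (cos 195°, sin 195°) = (-0.9659, -0.2588); from cell (2,6)
  next x-line at t=0.5590, next y-line at t=1.8932; Δt_x=1.0353, Δt_y=3.8637
    x: enter (1,6) at t=0.5590
    x: enter (0,6) at t=1.5943 ← occupied
  → r_1 = 1.5943
beam 2: φ=-90°, α=240°
  dir = (cos 240°, sin 240°) = (-0.5000, -0.8660); from cell (2,6)
  next x-line at t=1.0800, next y-line at t=0.5658; Δt_x=2.0000, Δt_y=1.1547
    y: enter (2,5) at t=0.5658
    x: enter (1,5) at t=1.0800
    y: enter (1,4) at t=1.7205
    y: enter (1,3) at t=2.8752 ← occupied
  → r_2 = 2.8752
beam 3: φ=-45°, α=285°
  dir = (cos 285°, sin 285°) = (0.2588, -0.9659); from cell (2,6)
  next x-line at t=1.7773, next y-line at t=0.5073; Δt_x=3.8637, Δt_y=1.0353
    y: enter (2,5) at t=0.5073
    y: enter (2,4) at t=1.5426
    x: enter (3,4) at t=1.7773 ← occupied
  → r_3 = 1.7773
beam 4: φ=0°, α=330°
  dir = (cos 330°, sin 330°) = (0.8660, -0.5000); from cell (2,6)
  next x-line at t=0.5312, next y-line at t=0.9800; Δt_x=1.1547, Δt_y=2.0000
    x: enter (3,6) at t=0.5312
    y: enter (3,5) at t=0.9800
    x: enter (4,5) at t=1.6859
    x: enter (5,5) at t=2.8406 ← occupied
  → r_4 = 2.8406
beam 5: φ=45°, α=15°
  dir = (cos 15°, sin 15°) = (0.9659, 0.2588); from cell (2,6)
  next x-line at t=0.4762, next y-line at t=1.9705; Δt_x=1.0353, Δt_y=3.8637
    x: enter (3,6) at t=0.4762
    x: enter (4,6) at t=1.5115
    y: enter (4,7) at t=1.9705 ← occupied
  → r_5 = 1.9705
beam 6: φ=90°, α=60°
  dir = (cos 60°, sin 60°) = (0.5000, 0.8660); from cell (2,6)
  next x-line at t=0.9200, next y-line at t=0.5889; Δt_x=2.0000, Δt_y=1.1547
    y: enter (2,7) at t=0.5889
    x: enter (3,7) at t=0.9200
    y: enter (3,8) at t=1.7436 ← occupied
  → r_6 = 1.7436
beam 7: φ=135°, α=105°
  dir = (cos 105°, sin 105°) = (-0.2588, 0.9659); from cell (2,6)
  next x-line at t=2.0864, next y-line at t=0.5280; Δt_x=3.8637, Δt_y=1.0353
    y: enter (2,7) at t=0.5280
    y: enter (2,8) at t=1.5633 ← occupied
  → r_7 = 1.5633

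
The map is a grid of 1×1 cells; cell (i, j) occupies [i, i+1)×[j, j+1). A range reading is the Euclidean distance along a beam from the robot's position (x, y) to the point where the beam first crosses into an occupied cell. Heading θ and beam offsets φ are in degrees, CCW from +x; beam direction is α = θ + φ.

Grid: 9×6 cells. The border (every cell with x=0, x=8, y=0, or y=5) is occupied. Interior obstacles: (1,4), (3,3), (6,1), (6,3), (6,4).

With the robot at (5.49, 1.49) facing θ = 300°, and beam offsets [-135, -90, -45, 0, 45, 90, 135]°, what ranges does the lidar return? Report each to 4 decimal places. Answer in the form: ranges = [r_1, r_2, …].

beam 1: φ=-135°, α=165°
  d=(-0.9659,0.2588)  start (5,1)  tX=0.5073 tY=1.9705  stride 1/|dx|=1.0353 1/|dy|=3.8637
    cross x-line → (4,1), t=0.5073
    cross x-line → (3,1), t=1.5426
    cross y-line → (3,2), t=1.9705
    cross x-line → (2,2), t=2.5778
    cross x-line → (1,2), t=3.6131
    cross x-line → (0,2), t=4.6484 (wall)
  → r_1 = 4.6484
beam 2: φ=-90°, α=210°
  d=(-0.8660,-0.5000)  start (5,1)  tX=0.5658 tY=0.9800  stride 1/|dx|=1.1547 1/|dy|=2.0000
    cross x-line → (4,1), t=0.5658
    cross y-line → (4,0), t=0.9800 (wall)
  → r_2 = 0.9800
beam 3: φ=-45°, α=255°
  d=(-0.2588,-0.9659)  start (5,1)  tX=1.8932 tY=0.5073  stride 1/|dx|=3.8637 1/|dy|=1.0353
    cross y-line → (5,0), t=0.5073 (wall)
  → r_3 = 0.5073
beam 4: φ=0°, α=300°
  d=(0.5000,-0.8660)  start (5,1)  tX=1.0200 tY=0.5658  stride 1/|dx|=2.0000 1/|dy|=1.1547
    cross y-line → (5,0), t=0.5658 (wall)
  → r_4 = 0.5658
beam 5: φ=45°, α=345°
  d=(0.9659,-0.2588)  start (5,1)  tX=0.5280 tY=1.8932  stride 1/|dx|=1.0353 1/|dy|=3.8637
    cross x-line → (6,1), t=0.5280 (wall)
  → r_5 = 0.5280
beam 6: φ=90°, α=30°
  d=(0.8660,0.5000)  start (5,1)  tX=0.5889 tY=1.0200  stride 1/|dx|=1.1547 1/|dy|=2.0000
    cross x-line → (6,1), t=0.5889 (wall)
  → r_6 = 0.5889
beam 7: φ=135°, α=75°
  d=(0.2588,0.9659)  start (5,1)  tX=1.9705 tY=0.5280  stride 1/|dx|=3.8637 1/|dy|=1.0353
    cross y-line → (5,2), t=0.5280
    cross y-line → (5,3), t=1.5633
    cross x-line → (6,3), t=1.9705 (wall)
  → r_7 = 1.9705

ranges = [4.6484, 0.9800, 0.5073, 0.5658, 0.5280, 0.5889, 1.9705]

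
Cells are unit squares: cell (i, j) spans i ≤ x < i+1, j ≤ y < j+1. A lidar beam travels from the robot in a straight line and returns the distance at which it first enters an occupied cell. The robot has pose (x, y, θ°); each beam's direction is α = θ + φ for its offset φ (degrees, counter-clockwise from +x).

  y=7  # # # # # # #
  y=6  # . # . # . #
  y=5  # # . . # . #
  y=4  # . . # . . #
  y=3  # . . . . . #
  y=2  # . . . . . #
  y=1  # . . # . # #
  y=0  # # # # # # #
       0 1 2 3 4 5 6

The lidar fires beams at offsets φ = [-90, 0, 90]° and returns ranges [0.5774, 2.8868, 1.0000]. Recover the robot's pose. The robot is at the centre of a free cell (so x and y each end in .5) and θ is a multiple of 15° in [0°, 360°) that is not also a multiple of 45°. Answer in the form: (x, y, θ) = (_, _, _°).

(x, y, θ) = (2.5, 4.5, 60°)

The pose lattice has 23·16 = 368 candidates. Test each by forward raycasting.
  (1.5, 2.5, 75°): beam 1 = 1.9319 ≠ 0.5774 ✗
  (3.5, 5.5, 105°): beam 1 = 0.5176 ≠ 0.5774 ✗
  (2.5, 1.5, 195°): beam 1 = 3.6235 ≠ 0.5774 ✗
  …
  (2.5, 4.5, 60°): r_1=0.5774, r_2=2.8868, r_3=1.0000 — all match ✓
Unique over the lattice → pose = (2.5, 4.5, 60°).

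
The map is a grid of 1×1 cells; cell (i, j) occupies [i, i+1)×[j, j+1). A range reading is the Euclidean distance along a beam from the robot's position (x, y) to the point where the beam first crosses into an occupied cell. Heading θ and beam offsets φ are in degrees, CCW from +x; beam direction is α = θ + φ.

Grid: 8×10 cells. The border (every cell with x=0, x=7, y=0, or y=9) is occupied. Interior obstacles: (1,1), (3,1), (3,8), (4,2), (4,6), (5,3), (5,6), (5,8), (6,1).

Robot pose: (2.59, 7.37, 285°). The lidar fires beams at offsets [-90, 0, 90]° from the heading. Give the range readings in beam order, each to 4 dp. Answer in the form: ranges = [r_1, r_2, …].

ranges = [1.6461, 5.4478, 2.4950]

beam 1: φ=-90°, α=195°
  cosα=-0.9659 sinα=-0.2588 | (2,7) | tMaxX 0.6108 tMaxY 1.4296 | tΔX 1.0353 tΔY 3.8637
    t=0.6108 [x] (1,7)
    t=1.4296 [y] (1,6)
    t=1.6461 [x] (0,6) — stop
  → r_1 = 1.6461
beam 2: φ=0°, α=285°
  cosα=0.2588 sinα=-0.9659 | (2,7) | tMaxX 1.5841 tMaxY 0.3831 | tΔX 3.8637 tΔY 1.0353
    t=0.3831 [y] (2,6)
    t=1.4183 [y] (2,5)
    t=1.5841 [x] (3,5)
    t=2.4536 [y] (3,4)
    t=3.4889 [y] (3,3)
    t=4.5242 [y] (3,2)
    t=5.4478 [x] (4,2) — stop
  → r_2 = 5.4478
beam 3: φ=90°, α=15°
  cosα=0.9659 sinα=0.2588 | (2,7) | tMaxX 0.4245 tMaxY 2.4341 | tΔX 1.0353 tΔY 3.8637
    t=0.4245 [x] (3,7)
    t=1.4597 [x] (4,7)
    t=2.4341 [y] (4,8)
    t=2.4950 [x] (5,8) — stop
  → r_3 = 2.4950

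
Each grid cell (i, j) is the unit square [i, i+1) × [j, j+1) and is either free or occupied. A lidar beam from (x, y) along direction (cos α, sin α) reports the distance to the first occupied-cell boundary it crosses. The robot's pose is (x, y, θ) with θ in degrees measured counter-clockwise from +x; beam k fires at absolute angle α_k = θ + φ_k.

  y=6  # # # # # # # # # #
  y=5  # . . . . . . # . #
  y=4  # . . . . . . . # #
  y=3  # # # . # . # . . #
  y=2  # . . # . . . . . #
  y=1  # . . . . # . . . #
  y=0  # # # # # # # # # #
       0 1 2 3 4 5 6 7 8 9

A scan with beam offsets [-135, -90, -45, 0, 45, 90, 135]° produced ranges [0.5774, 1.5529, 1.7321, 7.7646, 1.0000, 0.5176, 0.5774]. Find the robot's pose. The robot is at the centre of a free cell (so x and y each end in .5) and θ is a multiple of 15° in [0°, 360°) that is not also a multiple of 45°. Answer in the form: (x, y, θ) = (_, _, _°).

(x, y, θ) = (1.5, 5.5, 345°)

Enumerate (i+0.5, j+0.5, θ) over the 32 free cells and 16 admissible headings. For each, cast all 7 beams and compare to the given ranges.
  (7.5, 3.5, 60°): beam 1 = 2.5882 ≠ 0.5774 ✗
  (4.5, 5.5, 300°): beam 1 = 1.9319 ≠ 0.5774 ✗
  (1.5, 5.5, 285°): beam 2 = 0.5176 ≠ 1.5529 ✗
  (3.5, 1.5, 285°): beam 1 = 2.8868 ≠ 0.5774 ✗
  …
  (1.5, 5.5, 345°): r_1=0.5774, r_2=1.5529, r_3=1.7321, r_4=7.7646, r_5=1.0000, r_6=0.5176, r_7=0.5774 — all match ✓
No second candidate reproduces the full scan.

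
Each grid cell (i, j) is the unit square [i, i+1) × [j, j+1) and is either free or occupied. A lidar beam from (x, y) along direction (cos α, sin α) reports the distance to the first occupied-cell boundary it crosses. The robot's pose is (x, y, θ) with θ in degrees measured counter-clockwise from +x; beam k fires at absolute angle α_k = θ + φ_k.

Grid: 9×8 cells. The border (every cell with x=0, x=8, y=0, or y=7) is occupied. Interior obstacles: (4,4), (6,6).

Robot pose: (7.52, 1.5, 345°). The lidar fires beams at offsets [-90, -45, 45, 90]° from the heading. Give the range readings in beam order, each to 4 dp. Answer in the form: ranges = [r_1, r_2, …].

beam 1: φ=-90°, α=255°
  cosα=-0.2588 sinα=-0.9659 | (7,1) | tMaxX 2.0091 tMaxY 0.5176 | tΔX 3.8637 tΔY 1.0353
    t=0.5176 [y] (7,0) — stop
  → r_1 = 0.5176
beam 2: φ=-45°, α=300°
  cosα=0.5000 sinα=-0.8660 | (7,1) | tMaxX 0.9600 tMaxY 0.5774 | tΔX 2.0000 tΔY 1.1547
    t=0.5774 [y] (7,0) — stop
  → r_2 = 0.5774
beam 3: φ=45°, α=30°
  cosα=0.8660 sinα=0.5000 | (7,1) | tMaxX 0.5543 tMaxY 1.0000 | tΔX 1.1547 tΔY 2.0000
    t=0.5543 [x] (8,1) — stop
  → r_3 = 0.5543
beam 4: φ=90°, α=75°
  cosα=0.2588 sinα=0.9659 | (7,1) | tMaxX 1.8546 tMaxY 0.5176 | tΔX 3.8637 tΔY 1.0353
    t=0.5176 [y] (7,2)
    t=1.5529 [y] (7,3)
    t=1.8546 [x] (8,3) — stop
  → r_4 = 1.8546

ranges = [0.5176, 0.5774, 0.5543, 1.8546]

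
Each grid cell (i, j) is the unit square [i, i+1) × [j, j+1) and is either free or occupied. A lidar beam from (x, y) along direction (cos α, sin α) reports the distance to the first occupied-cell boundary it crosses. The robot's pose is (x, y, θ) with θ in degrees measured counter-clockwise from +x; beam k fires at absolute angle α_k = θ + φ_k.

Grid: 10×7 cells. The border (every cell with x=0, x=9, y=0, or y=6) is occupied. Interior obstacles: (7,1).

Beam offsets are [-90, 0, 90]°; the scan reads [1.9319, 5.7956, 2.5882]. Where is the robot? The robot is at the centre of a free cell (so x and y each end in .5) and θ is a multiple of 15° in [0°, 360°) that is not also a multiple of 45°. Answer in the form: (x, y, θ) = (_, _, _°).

(x, y, θ) = (1.5, 3.5, 345°)

The pose lattice has 39·16 = 624 candidates. Test each by forward raycasting.
  (4.5, 5.5, 120°): beam 1 = 1.0000 ≠ 1.9319 ✗
  (6.5, 2.5, 240°): beam 1 = 6.3509 ≠ 1.9319 ✗
  (8.5, 5.5, 30°): beam 1 = 1.0000 ≠ 1.9319 ✗
  …
  (1.5, 3.5, 345°): r_1=1.9319, r_2=5.7956, r_3=2.5882 — all match ✓
No second candidate reproduces the full scan.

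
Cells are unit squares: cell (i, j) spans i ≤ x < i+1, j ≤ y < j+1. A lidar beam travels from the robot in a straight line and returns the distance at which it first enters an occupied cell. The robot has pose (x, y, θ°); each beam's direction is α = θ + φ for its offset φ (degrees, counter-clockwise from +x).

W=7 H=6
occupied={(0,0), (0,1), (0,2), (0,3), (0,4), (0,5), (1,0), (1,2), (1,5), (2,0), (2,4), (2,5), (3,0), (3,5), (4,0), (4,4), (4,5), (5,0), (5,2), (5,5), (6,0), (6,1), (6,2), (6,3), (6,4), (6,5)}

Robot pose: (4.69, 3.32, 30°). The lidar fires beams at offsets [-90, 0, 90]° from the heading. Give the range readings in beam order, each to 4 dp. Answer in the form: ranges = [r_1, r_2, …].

beam 1: φ=-90°, α=300°
  d=(0.5000,-0.8660)  start (4,3)  tX=0.6200 tY=0.3695  stride 1/|dx|=2.0000 1/|dy|=1.1547
    cross y-line → (4,2), t=0.3695
    cross x-line → (5,2), t=0.6200 (wall)
  → r_1 = 0.6200
beam 2: φ=0°, α=30°
  d=(0.8660,0.5000)  start (4,3)  tX=0.3580 tY=1.3600  stride 1/|dx|=1.1547 1/|dy|=2.0000
    cross x-line → (5,3), t=0.3580
    cross y-line → (5,4), t=1.3600
    cross x-line → (6,4), t=1.5127 (wall)
  → r_2 = 1.5127
beam 3: φ=90°, α=120°
  d=(-0.5000,0.8660)  start (4,3)  tX=1.3800 tY=0.7852  stride 1/|dx|=2.0000 1/|dy|=1.1547
    cross y-line → (4,4), t=0.7852 (wall)
  → r_3 = 0.7852

ranges = [0.6200, 1.5127, 0.7852]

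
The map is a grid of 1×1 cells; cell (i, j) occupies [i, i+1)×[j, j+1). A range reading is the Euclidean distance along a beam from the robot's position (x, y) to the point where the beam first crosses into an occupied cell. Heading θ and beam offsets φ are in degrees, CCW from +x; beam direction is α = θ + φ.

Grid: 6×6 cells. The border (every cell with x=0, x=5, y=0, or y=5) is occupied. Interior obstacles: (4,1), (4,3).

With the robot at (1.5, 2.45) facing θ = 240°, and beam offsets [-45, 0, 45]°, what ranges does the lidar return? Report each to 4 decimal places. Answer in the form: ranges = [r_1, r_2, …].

beam 1: φ=-45°, α=195°
  dir = (cos 195°, sin 195°) = (-0.9659, -0.2588); from cell (1,2)
  next x-line at t=0.5176, next y-line at t=1.7387; Δt_x=1.0353, Δt_y=3.8637
    x: enter (0,2) at t=0.5176 ← occupied
  → r_1 = 0.5176
beam 2: φ=0°, α=240°
  dir = (cos 240°, sin 240°) = (-0.5000, -0.8660); from cell (1,2)
  next x-line at t=1.0000, next y-line at t=0.5196; Δt_x=2.0000, Δt_y=1.1547
    y: enter (1,1) at t=0.5196
    x: enter (0,1) at t=1.0000 ← occupied
  → r_2 = 1.0000
beam 3: φ=45°, α=285°
  dir = (cos 285°, sin 285°) = (0.2588, -0.9659); from cell (1,2)
  next x-line at t=1.9319, next y-line at t=0.4659; Δt_x=3.8637, Δt_y=1.0353
    y: enter (1,1) at t=0.4659
    y: enter (1,0) at t=1.5012 ← occupied
  → r_3 = 1.5012

ranges = [0.5176, 1.0000, 1.5012]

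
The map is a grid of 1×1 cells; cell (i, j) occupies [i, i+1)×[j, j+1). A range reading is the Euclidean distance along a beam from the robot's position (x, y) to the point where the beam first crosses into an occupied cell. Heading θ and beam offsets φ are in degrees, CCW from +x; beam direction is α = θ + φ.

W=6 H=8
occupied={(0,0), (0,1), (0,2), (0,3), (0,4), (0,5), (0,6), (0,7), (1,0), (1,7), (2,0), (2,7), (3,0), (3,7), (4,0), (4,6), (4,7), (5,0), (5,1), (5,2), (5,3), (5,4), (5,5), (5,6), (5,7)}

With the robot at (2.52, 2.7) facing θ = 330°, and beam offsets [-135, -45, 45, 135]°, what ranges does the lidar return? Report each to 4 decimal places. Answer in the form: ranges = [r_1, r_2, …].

beam 1: φ=-135°, α=195°
  cosα=-0.9659 sinα=-0.2588 | (2,2) | tMaxX 0.5383 tMaxY 2.7046 | tΔX 1.0353 tΔY 3.8637
    t=0.5383 [x] (1,2)
    t=1.5736 [x] (0,2) — stop
  → r_1 = 1.5736
beam 2: φ=-45°, α=285°
  cosα=0.2588 sinα=-0.9659 | (2,2) | tMaxX 1.8546 tMaxY 0.7247 | tΔX 3.8637 tΔY 1.0353
    t=0.7247 [y] (2,1)
    t=1.7600 [y] (2,0) — stop
  → r_2 = 1.7600
beam 3: φ=45°, α=15°
  cosα=0.9659 sinα=0.2588 | (2,2) | tMaxX 0.4969 tMaxY 1.1591 | tΔX 1.0353 tΔY 3.8637
    t=0.4969 [x] (3,2)
    t=1.1591 [y] (3,3)
    t=1.5322 [x] (4,3)
    t=2.5675 [x] (5,3) — stop
  → r_3 = 2.5675
beam 4: φ=135°, α=105°
  cosα=-0.2588 sinα=0.9659 | (2,2) | tMaxX 2.0091 tMaxY 0.3106 | tΔX 3.8637 tΔY 1.0353
    t=0.3106 [y] (2,3)
    t=1.3459 [y] (2,4)
    t=2.0091 [x] (1,4)
    t=2.3811 [y] (1,5)
    t=3.4164 [y] (1,6)
    t=4.4517 [y] (1,7) — stop
  → r_4 = 4.4517

ranges = [1.5736, 1.7600, 2.5675, 4.4517]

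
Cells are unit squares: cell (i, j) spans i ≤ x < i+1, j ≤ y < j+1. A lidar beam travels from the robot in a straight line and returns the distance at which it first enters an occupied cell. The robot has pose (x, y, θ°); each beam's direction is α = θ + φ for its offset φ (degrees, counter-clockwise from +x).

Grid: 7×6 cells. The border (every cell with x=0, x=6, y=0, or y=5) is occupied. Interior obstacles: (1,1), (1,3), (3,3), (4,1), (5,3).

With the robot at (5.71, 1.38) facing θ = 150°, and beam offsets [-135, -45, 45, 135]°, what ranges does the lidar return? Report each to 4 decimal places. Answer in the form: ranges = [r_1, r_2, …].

ranges = [0.3002, 1.6771, 0.7350, 0.3934]

beam 1: φ=-135°, α=15°
  cosα=0.9659 sinα=0.2588 | (5,1) | tMaxX 0.3002 tMaxY 2.3955 | tΔX 1.0353 tΔY 3.8637
    t=0.3002 [x] (6,1) — stop
  → r_1 = 0.3002
beam 2: φ=-45°, α=105°
  cosα=-0.2588 sinα=0.9659 | (5,1) | tMaxX 2.7432 tMaxY 0.6419 | tΔX 3.8637 tΔY 1.0353
    t=0.6419 [y] (5,2)
    t=1.6771 [y] (5,3) — stop
  → r_2 = 1.6771
beam 3: φ=45°, α=195°
  cosα=-0.9659 sinα=-0.2588 | (5,1) | tMaxX 0.7350 tMaxY 1.4682 | tΔX 1.0353 tΔY 3.8637
    t=0.7350 [x] (4,1) — stop
  → r_3 = 0.7350
beam 4: φ=135°, α=285°
  cosα=0.2588 sinα=-0.9659 | (5,1) | tMaxX 1.1205 tMaxY 0.3934 | tΔX 3.8637 tΔY 1.0353
    t=0.3934 [y] (5,0) — stop
  → r_4 = 0.3934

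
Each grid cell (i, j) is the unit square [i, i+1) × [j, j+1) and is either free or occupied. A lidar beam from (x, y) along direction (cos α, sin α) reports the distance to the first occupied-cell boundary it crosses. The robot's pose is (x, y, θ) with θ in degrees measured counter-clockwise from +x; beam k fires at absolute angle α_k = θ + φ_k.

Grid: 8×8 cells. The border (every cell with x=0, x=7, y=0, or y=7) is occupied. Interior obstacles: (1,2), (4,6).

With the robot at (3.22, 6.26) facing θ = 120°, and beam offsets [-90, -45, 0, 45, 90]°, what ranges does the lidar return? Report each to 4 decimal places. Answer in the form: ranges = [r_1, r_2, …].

beam 1: φ=-90°, α=30°
  dir = (cos 30°, sin 30°) = (0.8660, 0.5000); from cell (3,6)
  next x-line at t=0.9007, next y-line at t=1.4800; Δt_x=1.1547, Δt_y=2.0000
    x: enter (4,6) at t=0.9007 ← occupied
  → r_1 = 0.9007
beam 2: φ=-45°, α=75°
  dir = (cos 75°, sin 75°) = (0.2588, 0.9659); from cell (3,6)
  next x-line at t=3.0137, next y-line at t=0.7661; Δt_x=3.8637, Δt_y=1.0353
    y: enter (3,7) at t=0.7661 ← occupied
  → r_2 = 0.7661
beam 3: φ=0°, α=120°
  dir = (cos 120°, sin 120°) = (-0.5000, 0.8660); from cell (3,6)
  next x-line at t=0.4400, next y-line at t=0.8545; Δt_x=2.0000, Δt_y=1.1547
    x: enter (2,6) at t=0.4400
    y: enter (2,7) at t=0.8545 ← occupied
  → r_3 = 0.8545
beam 4: φ=45°, α=165°
  dir = (cos 165°, sin 165°) = (-0.9659, 0.2588); from cell (3,6)
  next x-line at t=0.2278, next y-line at t=2.8591; Δt_x=1.0353, Δt_y=3.8637
    x: enter (2,6) at t=0.2278
    x: enter (1,6) at t=1.2630
    x: enter (0,6) at t=2.2983 ← occupied
  → r_4 = 2.2983
beam 5: φ=90°, α=210°
  dir = (cos 210°, sin 210°) = (-0.8660, -0.5000); from cell (3,6)
  next x-line at t=0.2540, next y-line at t=0.5200; Δt_x=1.1547, Δt_y=2.0000
    x: enter (2,6) at t=0.2540
    y: enter (2,5) at t=0.5200
    x: enter (1,5) at t=1.4087
    y: enter (1,4) at t=2.5200
    x: enter (0,4) at t=2.5634 ← occupied
  → r_5 = 2.5634

ranges = [0.9007, 0.7661, 0.8545, 2.2983, 2.5634]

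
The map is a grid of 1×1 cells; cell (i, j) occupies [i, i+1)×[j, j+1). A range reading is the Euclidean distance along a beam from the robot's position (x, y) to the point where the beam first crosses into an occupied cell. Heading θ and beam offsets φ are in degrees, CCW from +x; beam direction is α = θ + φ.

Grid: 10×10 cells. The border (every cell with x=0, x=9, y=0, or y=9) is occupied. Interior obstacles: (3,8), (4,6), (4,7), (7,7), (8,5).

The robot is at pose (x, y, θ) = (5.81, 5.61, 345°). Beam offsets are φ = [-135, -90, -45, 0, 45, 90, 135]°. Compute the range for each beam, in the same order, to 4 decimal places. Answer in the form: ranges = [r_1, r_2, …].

ranges = [5.5541, 4.7726, 5.3232, 2.2673, 3.6835, 3.5096, 1.6200]

beam 1: φ=-135°, α=210°
  dir = (cos 210°, sin 210°) = (-0.8660, -0.5000); from cell (5,5)
  next x-line at t=0.9353, next y-line at t=1.2200; Δt_x=1.1547, Δt_y=2.0000
    x: enter (4,5) at t=0.9353
    y: enter (4,4) at t=1.2200
    x: enter (3,4) at t=2.0900
    y: enter (3,3) at t=3.2200
    x: enter (2,3) at t=3.2447
    x: enter (1,3) at t=4.3994
    y: enter (1,2) at t=5.2200
    x: enter (0,2) at t=5.5541 ← occupied
  → r_1 = 5.5541
beam 2: φ=-90°, α=255°
  dir = (cos 255°, sin 255°) = (-0.2588, -0.9659); from cell (5,5)
  next x-line at t=3.1296, next y-line at t=0.6315; Δt_x=3.8637, Δt_y=1.0353
    y: enter (5,4) at t=0.6315
    y: enter (5,3) at t=1.6668
    y: enter (5,2) at t=2.7021
    x: enter (4,2) at t=3.1296
    y: enter (4,1) at t=3.7373
    y: enter (4,0) at t=4.7726 ← occupied
  → r_2 = 4.7726
beam 3: φ=-45°, α=300°
  dir = (cos 300°, sin 300°) = (0.5000, -0.8660); from cell (5,5)
  next x-line at t=0.3800, next y-line at t=0.7044; Δt_x=2.0000, Δt_y=1.1547
    x: enter (6,5) at t=0.3800
    y: enter (6,4) at t=0.7044
    y: enter (6,3) at t=1.8591
    x: enter (7,3) at t=2.3800
    y: enter (7,2) at t=3.0138
    y: enter (7,1) at t=4.1685
    x: enter (8,1) at t=4.3800
    y: enter (8,0) at t=5.3232 ← occupied
  → r_3 = 5.3232
beam 4: φ=0°, α=345°
  dir = (cos 345°, sin 345°) = (0.9659, -0.2588); from cell (5,5)
  next x-line at t=0.1967, next y-line at t=2.3569; Δt_x=1.0353, Δt_y=3.8637
    x: enter (6,5) at t=0.1967
    x: enter (7,5) at t=1.2320
    x: enter (8,5) at t=2.2673 ← occupied
  → r_4 = 2.2673
beam 5: φ=45°, α=30°
  dir = (cos 30°, sin 30°) = (0.8660, 0.5000); from cell (5,5)
  next x-line at t=0.2194, next y-line at t=0.7800; Δt_x=1.1547, Δt_y=2.0000
    x: enter (6,5) at t=0.2194
    y: enter (6,6) at t=0.7800
    x: enter (7,6) at t=1.3741
    x: enter (8,6) at t=2.5288
    y: enter (8,7) at t=2.7800
    x: enter (9,7) at t=3.6835 ← occupied
  → r_5 = 3.6835
beam 6: φ=90°, α=75°
  dir = (cos 75°, sin 75°) = (0.2588, 0.9659); from cell (5,5)
  next x-line at t=0.7341, next y-line at t=0.4038; Δt_x=3.8637, Δt_y=1.0353
    y: enter (5,6) at t=0.4038
    x: enter (6,6) at t=0.7341
    y: enter (6,7) at t=1.4390
    y: enter (6,8) at t=2.4743
    y: enter (6,9) at t=3.5096 ← occupied
  → r_6 = 3.5096
beam 7: φ=135°, α=120°
  dir = (cos 120°, sin 120°) = (-0.5000, 0.8660); from cell (5,5)
  next x-line at t=1.6200, next y-line at t=0.4503; Δt_x=2.0000, Δt_y=1.1547
    y: enter (5,6) at t=0.4503
    y: enter (5,7) at t=1.6050
    x: enter (4,7) at t=1.6200 ← occupied
  → r_7 = 1.6200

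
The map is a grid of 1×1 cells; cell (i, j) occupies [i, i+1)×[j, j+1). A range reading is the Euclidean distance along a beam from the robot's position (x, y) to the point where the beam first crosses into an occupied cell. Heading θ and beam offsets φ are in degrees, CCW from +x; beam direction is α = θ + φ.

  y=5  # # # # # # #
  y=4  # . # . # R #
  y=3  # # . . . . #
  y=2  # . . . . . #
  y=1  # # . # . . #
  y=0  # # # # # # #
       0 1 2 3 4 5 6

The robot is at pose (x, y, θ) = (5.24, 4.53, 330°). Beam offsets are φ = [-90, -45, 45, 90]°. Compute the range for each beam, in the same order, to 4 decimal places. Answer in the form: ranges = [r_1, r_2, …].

beam 1: φ=-90°, α=240°
  d=(-0.5000,-0.8660)  start (5,4)  tX=0.4800 tY=0.6120  stride 1/|dx|=2.0000 1/|dy|=1.1547
    cross x-line → (4,4), t=0.4800 (wall)
  → r_1 = 0.4800
beam 2: φ=-45°, α=285°
  d=(0.2588,-0.9659)  start (5,4)  tX=2.9364 tY=0.5487  stride 1/|dx|=3.8637 1/|dy|=1.0353
    cross y-line → (5,3), t=0.5487
    cross y-line → (5,2), t=1.5840
    cross y-line → (5,1), t=2.6192
    cross x-line → (6,1), t=2.9364 (wall)
  → r_2 = 2.9364
beam 3: φ=45°, α=15°
  d=(0.9659,0.2588)  start (5,4)  tX=0.7868 tY=1.8159  stride 1/|dx|=1.0353 1/|dy|=3.8637
    cross x-line → (6,4), t=0.7868 (wall)
  → r_3 = 0.7868
beam 4: φ=90°, α=60°
  d=(0.5000,0.8660)  start (5,4)  tX=1.5200 tY=0.5427  stride 1/|dx|=2.0000 1/|dy|=1.1547
    cross y-line → (5,5), t=0.5427 (wall)
  → r_4 = 0.5427

ranges = [0.4800, 2.9364, 0.7868, 0.5427]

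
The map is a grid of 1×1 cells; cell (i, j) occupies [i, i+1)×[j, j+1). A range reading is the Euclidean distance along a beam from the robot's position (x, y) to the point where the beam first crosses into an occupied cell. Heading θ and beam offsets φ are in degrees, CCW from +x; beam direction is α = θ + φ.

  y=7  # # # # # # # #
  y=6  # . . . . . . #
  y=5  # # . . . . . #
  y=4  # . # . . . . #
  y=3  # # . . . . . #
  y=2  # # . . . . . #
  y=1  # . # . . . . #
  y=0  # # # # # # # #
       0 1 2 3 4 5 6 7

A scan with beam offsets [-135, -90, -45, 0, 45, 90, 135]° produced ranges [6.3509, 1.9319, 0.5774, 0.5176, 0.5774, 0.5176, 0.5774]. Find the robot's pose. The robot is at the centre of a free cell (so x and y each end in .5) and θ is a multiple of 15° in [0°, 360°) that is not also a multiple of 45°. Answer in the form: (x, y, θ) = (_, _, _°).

Enumerate (i+0.5, j+0.5, θ) over the 31 free cells and 16 admissible headings. For each, cast all 7 beams and compare to the given ranges.
  (1.5, 4.5, 105°): beam 1 = 0.5774 ≠ 6.3509 ✗
  (6.5, 1.5, 30°): beam 1 = 0.5176 ≠ 6.3509 ✗
  (2.5, 2.5, 60°): beam 1 = 0.5176 ≠ 6.3509 ✗
  (3.5, 6.5, 60°): beam 1 = 5.6940 ≠ 6.3509 ✗
  (5.5, 6.5, 15°): beam 1 = 5.1962 ≠ 6.3509 ✗
  …
  (1.5, 6.5, 105°): r_1=6.3509, r_2=1.9319, r_3=0.5774, r_4=0.5176, r_5=0.5774, r_6=0.5176, r_7=0.5774 — all match ✓
No second candidate reproduces the full scan.

(x, y, θ) = (1.5, 6.5, 105°)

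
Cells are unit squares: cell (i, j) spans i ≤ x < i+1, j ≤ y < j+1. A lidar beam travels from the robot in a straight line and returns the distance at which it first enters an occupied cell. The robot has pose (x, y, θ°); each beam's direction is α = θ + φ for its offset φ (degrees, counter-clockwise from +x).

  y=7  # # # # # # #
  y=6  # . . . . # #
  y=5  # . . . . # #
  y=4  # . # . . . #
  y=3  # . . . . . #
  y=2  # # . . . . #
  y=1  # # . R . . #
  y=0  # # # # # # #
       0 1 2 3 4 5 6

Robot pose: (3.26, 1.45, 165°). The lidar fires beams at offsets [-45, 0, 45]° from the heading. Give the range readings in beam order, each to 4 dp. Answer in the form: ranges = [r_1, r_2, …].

ranges = [4.5200, 1.3044, 0.9000]

beam 1: φ=-45°, α=120°
  cosα=-0.5000 sinα=0.8660 | (3,1) | tMaxX 0.5200 tMaxY 0.6351 | tΔX 2.0000 tΔY 1.1547
    t=0.5200 [x] (2,1)
    t=0.6351 [y] (2,2)
    t=1.7898 [y] (2,3)
    t=2.5200 [x] (1,3)
    t=2.9445 [y] (1,4)
    t=4.0992 [y] (1,5)
    t=4.5200 [x] (0,5) — stop
  → r_1 = 4.5200
beam 2: φ=0°, α=165°
  cosα=-0.9659 sinα=0.2588 | (3,1) | tMaxX 0.2692 tMaxY 2.1250 | tΔX 1.0353 tΔY 3.8637
    t=0.2692 [x] (2,1)
    t=1.3044 [x] (1,1) — stop
  → r_2 = 1.3044
beam 3: φ=45°, α=210°
  cosα=-0.8660 sinα=-0.5000 | (3,1) | tMaxX 0.3002 tMaxY 0.9000 | tΔX 1.1547 tΔY 2.0000
    t=0.3002 [x] (2,1)
    t=0.9000 [y] (2,0) — stop
  → r_3 = 0.9000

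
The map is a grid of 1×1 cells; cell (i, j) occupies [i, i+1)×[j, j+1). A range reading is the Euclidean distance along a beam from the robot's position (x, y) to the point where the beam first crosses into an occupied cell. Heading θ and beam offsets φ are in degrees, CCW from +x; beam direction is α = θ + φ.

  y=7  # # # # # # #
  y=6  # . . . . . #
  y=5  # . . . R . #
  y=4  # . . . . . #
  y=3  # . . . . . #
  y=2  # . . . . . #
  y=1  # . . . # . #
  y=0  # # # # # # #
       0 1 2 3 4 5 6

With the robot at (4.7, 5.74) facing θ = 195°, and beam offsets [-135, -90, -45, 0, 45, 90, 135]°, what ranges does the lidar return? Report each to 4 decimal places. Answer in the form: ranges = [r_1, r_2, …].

ranges = [1.4549, 1.3044, 2.5200, 3.8305, 5.4733, 4.9072, 1.5011]

beam 1: φ=-135°, α=60°
  cosα=0.5000 sinα=0.8660 | (4,5) | tMaxX 0.6000 tMaxY 0.3002 | tΔX 2.0000 tΔY 1.1547
    t=0.3002 [y] (4,6)
    t=0.6000 [x] (5,6)
    t=1.4549 [y] (5,7) — stop
  → r_1 = 1.4549
beam 2: φ=-90°, α=105°
  cosα=-0.2588 sinα=0.9659 | (4,5) | tMaxX 2.7046 tMaxY 0.2692 | tΔX 3.8637 tΔY 1.0353
    t=0.2692 [y] (4,6)
    t=1.3044 [y] (4,7) — stop
  → r_2 = 1.3044
beam 3: φ=-45°, α=150°
  cosα=-0.8660 sinα=0.5000 | (4,5) | tMaxX 0.8083 tMaxY 0.5200 | tΔX 1.1547 tΔY 2.0000
    t=0.5200 [y] (4,6)
    t=0.8083 [x] (3,6)
    t=1.9630 [x] (2,6)
    t=2.5200 [y] (2,7) — stop
  → r_3 = 2.5200
beam 4: φ=0°, α=195°
  cosα=-0.9659 sinα=-0.2588 | (4,5) | tMaxX 0.7247 tMaxY 2.8591 | tΔX 1.0353 tΔY 3.8637
    t=0.7247 [x] (3,5)
    t=1.7600 [x] (2,5)
    t=2.7952 [x] (1,5)
    t=2.8591 [y] (1,4)
    t=3.8305 [x] (0,4) — stop
  → r_4 = 3.8305
beam 5: φ=45°, α=240°
  cosα=-0.5000 sinα=-0.8660 | (4,5) | tMaxX 1.4000 tMaxY 0.8545 | tΔX 2.0000 tΔY 1.1547
    t=0.8545 [y] (4,4)
    t=1.4000 [x] (3,4)
    t=2.0092 [y] (3,3)
    t=3.1639 [y] (3,2)
    t=3.4000 [x] (2,2)
    t=4.3186 [y] (2,1)
    t=5.4000 [x] (1,1)
    t=5.4733 [y] (1,0) — stop
  → r_5 = 5.4733
beam 6: φ=90°, α=285°
  cosα=0.2588 sinα=-0.9659 | (4,5) | tMaxX 1.1591 tMaxY 0.7661 | tΔX 3.8637 tΔY 1.0353
    t=0.7661 [y] (4,4)
    t=1.1591 [x] (5,4)
    t=1.8014 [y] (5,3)
    t=2.8367 [y] (5,2)
    t=3.8719 [y] (5,1)
    t=4.9072 [y] (5,0) — stop
  → r_6 = 4.9072
beam 7: φ=135°, α=330°
  cosα=0.8660 sinα=-0.5000 | (4,5) | tMaxX 0.3464 tMaxY 1.4800 | tΔX 1.1547 tΔY 2.0000
    t=0.3464 [x] (5,5)
    t=1.4800 [y] (5,4)
    t=1.5011 [x] (6,4) — stop
  → r_7 = 1.5011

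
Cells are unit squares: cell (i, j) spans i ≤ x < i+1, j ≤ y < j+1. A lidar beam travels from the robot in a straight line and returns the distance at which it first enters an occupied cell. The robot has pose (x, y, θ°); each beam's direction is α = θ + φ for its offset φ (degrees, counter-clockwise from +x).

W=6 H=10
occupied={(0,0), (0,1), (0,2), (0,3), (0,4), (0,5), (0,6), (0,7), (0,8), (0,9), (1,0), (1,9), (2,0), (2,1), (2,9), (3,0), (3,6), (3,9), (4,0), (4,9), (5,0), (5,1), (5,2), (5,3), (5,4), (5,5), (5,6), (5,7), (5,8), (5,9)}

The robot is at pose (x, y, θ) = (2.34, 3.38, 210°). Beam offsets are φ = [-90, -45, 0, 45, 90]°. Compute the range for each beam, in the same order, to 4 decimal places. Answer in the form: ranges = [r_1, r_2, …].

beam 1: φ=-90°, α=120°
  direction (-0.5000, 0.8660); cell (2,3); t to first gridline: x 0.6800, y 0.7159 (then +2.0000 / +1.1547)
    (1,3) via x @ 0.6800
    (1,4) via y @ 0.7159
    (1,5) via y @ 1.8706
    (0,5) via x @ 2.6800  # hit
  → r_1 = 2.6800
beam 2: φ=-45°, α=165°
  direction (-0.9659, 0.2588); cell (2,3); t to first gridline: x 0.3520, y 2.3955 (then +1.0353 / +3.8637)
    (1,3) via x @ 0.3520
    (0,3) via x @ 1.3873  # hit
  → r_2 = 1.3873
beam 3: φ=0°, α=210°
  direction (-0.8660, -0.5000); cell (2,3); t to first gridline: x 0.3926, y 0.7600 (then +1.1547 / +2.0000)
    (1,3) via x @ 0.3926
    (1,2) via y @ 0.7600
    (0,2) via x @ 1.5473  # hit
  → r_3 = 1.5473
beam 4: φ=45°, α=255°
  direction (-0.2588, -0.9659); cell (2,3); t to first gridline: x 1.3137, y 0.3934 (then +3.8637 / +1.0353)
    (2,2) via y @ 0.3934
    (1,2) via x @ 1.3137
    (1,1) via y @ 1.4287
    (1,0) via y @ 2.4640  # hit
  → r_4 = 2.4640
beam 5: φ=90°, α=300°
  direction (0.5000, -0.8660); cell (2,3); t to first gridline: x 1.3200, y 0.4388 (then +2.0000 / +1.1547)
    (2,2) via y @ 0.4388
    (3,2) via x @ 1.3200
    (3,1) via y @ 1.5935
    (3,0) via y @ 2.7482  # hit
  → r_5 = 2.7482

ranges = [2.6800, 1.3873, 1.5473, 2.4640, 2.7482]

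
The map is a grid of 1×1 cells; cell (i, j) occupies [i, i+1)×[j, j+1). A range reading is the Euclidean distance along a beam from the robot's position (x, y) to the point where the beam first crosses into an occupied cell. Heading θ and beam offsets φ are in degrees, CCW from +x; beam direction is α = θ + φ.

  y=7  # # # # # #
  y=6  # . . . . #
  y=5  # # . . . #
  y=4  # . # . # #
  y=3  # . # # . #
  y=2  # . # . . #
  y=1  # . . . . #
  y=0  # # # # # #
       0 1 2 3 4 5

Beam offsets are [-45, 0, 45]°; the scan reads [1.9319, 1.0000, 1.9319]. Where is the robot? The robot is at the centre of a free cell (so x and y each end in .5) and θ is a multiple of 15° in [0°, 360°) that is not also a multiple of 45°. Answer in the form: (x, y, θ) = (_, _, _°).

(x, y, θ) = (1.5, 1.5, 30°)

Candidates: 18 free-cell centres × 16 headings = 288 poses. Raycast each; keep the one whose scan matches to 4 dp.
  (3.5, 5.5, 330°): beam 1 = 1.5529 ≠ 1.9319 ✗
  (4.5, 3.5, 120°): beam 1 = 0.5176 ≠ 1.9319 ✗
  (1.5, 6.5, 240°): beam 1 = 0.5176 ≠ 1.9319 ✗
  (1.5, 4.5, 300°): beam 3 = 0.5176 ≠ 1.9319 ✗
  …
  (1.5, 1.5, 30°): r_1=1.9319, r_2=1.0000, r_3=1.9319 — all match ✓
Unique over the lattice → pose = (1.5, 1.5, 30°).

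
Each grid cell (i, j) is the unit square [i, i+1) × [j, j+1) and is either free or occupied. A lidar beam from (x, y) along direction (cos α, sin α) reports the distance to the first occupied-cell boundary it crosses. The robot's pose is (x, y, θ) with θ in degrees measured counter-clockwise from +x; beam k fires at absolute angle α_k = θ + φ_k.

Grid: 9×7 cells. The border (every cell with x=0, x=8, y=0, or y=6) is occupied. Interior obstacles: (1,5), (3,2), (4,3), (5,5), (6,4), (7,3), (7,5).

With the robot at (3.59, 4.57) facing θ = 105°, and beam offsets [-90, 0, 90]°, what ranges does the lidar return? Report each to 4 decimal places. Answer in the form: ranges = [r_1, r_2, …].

ranges = [1.6614, 1.4804, 2.6814]

beam 1: φ=-90°, α=15°
  direction (0.9659, 0.2588); cell (3,4); t to first gridline: x 0.4245, y 1.6614 (then +1.0353 / +3.8637)
    (4,4) via x @ 0.4245
    (5,4) via x @ 1.4597
    (5,5) via y @ 1.6614  # hit
  → r_1 = 1.6614
beam 2: φ=0°, α=105°
  direction (-0.2588, 0.9659); cell (3,4); t to first gridline: x 2.2796, y 0.4452 (then +3.8637 / +1.0353)
    (3,5) via y @ 0.4452
    (3,6) via y @ 1.4804  # hit
  → r_2 = 1.4804
beam 3: φ=90°, α=195°
  direction (-0.9659, -0.2588); cell (3,4); t to first gridline: x 0.6108, y 2.2023 (then +1.0353 / +3.8637)
    (2,4) via x @ 0.6108
    (1,4) via x @ 1.6461
    (1,3) via y @ 2.2023
    (0,3) via x @ 2.6814  # hit
  → r_3 = 2.6814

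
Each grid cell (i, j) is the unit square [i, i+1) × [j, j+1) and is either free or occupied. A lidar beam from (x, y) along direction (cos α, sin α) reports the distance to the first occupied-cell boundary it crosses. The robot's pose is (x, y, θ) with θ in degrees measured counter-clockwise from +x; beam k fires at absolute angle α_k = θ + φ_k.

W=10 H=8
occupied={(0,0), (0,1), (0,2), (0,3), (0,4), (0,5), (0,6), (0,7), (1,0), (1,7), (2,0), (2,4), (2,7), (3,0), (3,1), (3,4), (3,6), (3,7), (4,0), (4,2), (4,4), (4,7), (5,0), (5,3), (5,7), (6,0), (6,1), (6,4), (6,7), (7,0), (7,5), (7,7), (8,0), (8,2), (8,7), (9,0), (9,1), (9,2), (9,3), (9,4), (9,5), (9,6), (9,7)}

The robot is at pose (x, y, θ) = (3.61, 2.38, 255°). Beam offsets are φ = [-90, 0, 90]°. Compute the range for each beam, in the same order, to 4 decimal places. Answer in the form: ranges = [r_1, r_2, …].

ranges = [2.7021, 0.3934, 0.4038]

beam 1: φ=-90°, α=165°
  cosα=-0.9659 sinα=0.2588 | (3,2) | tMaxX 0.6315 tMaxY 2.3955 | tΔX 1.0353 tΔY 3.8637
    t=0.6315 [x] (2,2)
    t=1.6668 [x] (1,2)
    t=2.3955 [y] (1,3)
    t=2.7021 [x] (0,3) — stop
  → r_1 = 2.7021
beam 2: φ=0°, α=255°
  cosα=-0.2588 sinα=-0.9659 | (3,2) | tMaxX 2.3569 tMaxY 0.3934 | tΔX 3.8637 tΔY 1.0353
    t=0.3934 [y] (3,1) — stop
  → r_2 = 0.3934
beam 3: φ=90°, α=345°
  cosα=0.9659 sinα=-0.2588 | (3,2) | tMaxX 0.4038 tMaxY 1.4682 | tΔX 1.0353 tΔY 3.8637
    t=0.4038 [x] (4,2) — stop
  → r_3 = 0.4038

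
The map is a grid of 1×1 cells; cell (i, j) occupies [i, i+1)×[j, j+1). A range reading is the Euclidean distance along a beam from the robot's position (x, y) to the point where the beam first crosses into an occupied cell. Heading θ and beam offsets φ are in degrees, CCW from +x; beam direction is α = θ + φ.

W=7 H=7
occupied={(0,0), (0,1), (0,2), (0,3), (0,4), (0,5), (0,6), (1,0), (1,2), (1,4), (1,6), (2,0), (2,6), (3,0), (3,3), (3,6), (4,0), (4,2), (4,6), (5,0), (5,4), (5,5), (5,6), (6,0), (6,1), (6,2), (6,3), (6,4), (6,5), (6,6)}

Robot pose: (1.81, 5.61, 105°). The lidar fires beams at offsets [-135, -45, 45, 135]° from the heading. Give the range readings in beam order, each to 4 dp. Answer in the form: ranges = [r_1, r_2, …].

beam 1: φ=-135°, α=330°
  cosα=0.8660 sinα=-0.5000 | (1,5) | tMaxX 0.2194 tMaxY 1.2200 | tΔX 1.1547 tΔY 2.0000
    t=0.2194 [x] (2,5)
    t=1.2200 [y] (2,4)
    t=1.3741 [x] (3,4)
    t=2.5288 [x] (4,4)
    t=3.2200 [y] (4,3)
    t=3.6835 [x] (5,3)
    t=4.8382 [x] (6,3) — stop
  → r_1 = 4.8382
beam 2: φ=-45°, α=60°
  cosα=0.5000 sinα=0.8660 | (1,5) | tMaxX 0.3800 tMaxY 0.4503 | tΔX 2.0000 tΔY 1.1547
    t=0.3800 [x] (2,5)
    t=0.4503 [y] (2,6) — stop
  → r_2 = 0.4503
beam 3: φ=45°, α=150°
  cosα=-0.8660 sinα=0.5000 | (1,5) | tMaxX 0.9353 tMaxY 0.7800 | tΔX 1.1547 tΔY 2.0000
    t=0.7800 [y] (1,6) — stop
  → r_3 = 0.7800
beam 4: φ=135°, α=240°
  cosα=-0.5000 sinα=-0.8660 | (1,5) | tMaxX 1.6200 tMaxY 0.7044 | tΔX 2.0000 tΔY 1.1547
    t=0.7044 [y] (1,4) — stop
  → r_4 = 0.7044

ranges = [4.8382, 0.4503, 0.7800, 0.7044]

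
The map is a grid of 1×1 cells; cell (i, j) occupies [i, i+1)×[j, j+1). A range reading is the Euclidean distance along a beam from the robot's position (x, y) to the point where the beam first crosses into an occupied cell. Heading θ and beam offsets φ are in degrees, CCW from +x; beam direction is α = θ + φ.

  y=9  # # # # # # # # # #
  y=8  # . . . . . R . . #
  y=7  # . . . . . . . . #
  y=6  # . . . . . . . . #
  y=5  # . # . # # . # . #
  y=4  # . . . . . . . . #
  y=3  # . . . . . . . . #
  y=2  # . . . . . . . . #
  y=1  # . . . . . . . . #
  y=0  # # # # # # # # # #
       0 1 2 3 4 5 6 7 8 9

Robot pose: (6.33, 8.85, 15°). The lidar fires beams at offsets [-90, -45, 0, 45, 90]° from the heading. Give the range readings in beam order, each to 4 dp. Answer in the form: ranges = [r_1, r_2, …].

beam 1: φ=-90°, α=285°
  dir = (cos 285°, sin 285°) = (0.2588, -0.9659); from cell (6,8)
  next x-line at t=2.5887, next y-line at t=0.8800; Δt_x=3.8637, Δt_y=1.0353
    y: enter (6,7) at t=0.8800
    y: enter (6,6) at t=1.9153
    x: enter (7,6) at t=2.5887
    y: enter (7,5) at t=2.9505 ← occupied
  → r_1 = 2.9505
beam 2: φ=-45°, α=330°
  dir = (cos 330°, sin 330°) = (0.8660, -0.5000); from cell (6,8)
  next x-line at t=0.7736, next y-line at t=1.7000; Δt_x=1.1547, Δt_y=2.0000
    x: enter (7,8) at t=0.7736
    y: enter (7,7) at t=1.7000
    x: enter (8,7) at t=1.9283
    x: enter (9,7) at t=3.0831 ← occupied
  → r_2 = 3.0831
beam 3: φ=0°, α=15°
  dir = (cos 15°, sin 15°) = (0.9659, 0.2588); from cell (6,8)
  next x-line at t=0.6936, next y-line at t=0.5796; Δt_x=1.0353, Δt_y=3.8637
    y: enter (6,9) at t=0.5796 ← occupied
  → r_3 = 0.5796
beam 4: φ=45°, α=60°
  dir = (cos 60°, sin 60°) = (0.5000, 0.8660); from cell (6,8)
  next x-line at t=1.3400, next y-line at t=0.1732; Δt_x=2.0000, Δt_y=1.1547
    y: enter (6,9) at t=0.1732 ← occupied
  → r_4 = 0.1732
beam 5: φ=90°, α=105°
  dir = (cos 105°, sin 105°) = (-0.2588, 0.9659); from cell (6,8)
  next x-line at t=1.2750, next y-line at t=0.1553; Δt_x=3.8637, Δt_y=1.0353
    y: enter (6,9) at t=0.1553 ← occupied
  → r_5 = 0.1553

ranges = [2.9505, 3.0831, 0.5796, 0.1732, 0.1553]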